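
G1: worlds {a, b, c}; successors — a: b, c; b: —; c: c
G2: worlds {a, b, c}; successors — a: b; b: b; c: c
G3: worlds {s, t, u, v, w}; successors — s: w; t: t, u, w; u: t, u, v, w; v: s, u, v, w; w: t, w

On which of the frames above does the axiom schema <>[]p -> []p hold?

This is the axiom for the Euclidean property; its first-order frame correspondent is forall x forall y forall z (Rxy & Rxz -> Ryz).
G1: fails — Rac and Rab but not Rcb.
G2: satisfies the condition.
G3: fails — Rtw and Rtu but not Rwu.

G2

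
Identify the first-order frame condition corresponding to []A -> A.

reflexivity: forall x Rxx

Suppose □A→A is valid. At any x set V(A)={w : Rxw}. Then □A holds at x, so A holds at x, i.e. Rxx.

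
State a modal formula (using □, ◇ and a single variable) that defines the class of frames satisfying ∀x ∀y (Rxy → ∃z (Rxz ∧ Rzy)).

A defining formula is □□r → □r (the C4 axiom).
Suppose □□r→□r is valid. Take Rxy and set V(r)={w : xR²w}. Then □□r at x, so □r at x, so r at y, i.e. ∃z(Rxz∧Rzy).

□□r → □r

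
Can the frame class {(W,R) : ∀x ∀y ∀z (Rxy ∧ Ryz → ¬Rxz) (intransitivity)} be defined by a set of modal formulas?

No

Modal frame validity is preserved under surjective bounded morphisms.
The 3-cycle (worlds s,t,u with s→t→u→s) is intransitive. Mapping every world to a single reflexive point • is a surjective bounded morphism; the reflexive point is not intransitive (R••∧R•• but R••).
Hence intransitivity is not modally definable.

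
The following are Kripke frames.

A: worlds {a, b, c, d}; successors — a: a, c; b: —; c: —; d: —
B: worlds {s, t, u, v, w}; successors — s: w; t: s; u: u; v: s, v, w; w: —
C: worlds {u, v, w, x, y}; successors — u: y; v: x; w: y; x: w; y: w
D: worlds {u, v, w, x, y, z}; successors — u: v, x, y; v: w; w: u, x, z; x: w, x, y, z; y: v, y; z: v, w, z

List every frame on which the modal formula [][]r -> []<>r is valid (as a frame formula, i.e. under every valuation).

C, D

Frame correspondent (Sahlqvist): forall x forall z (xRz -> exists w (x R^2 w & zRw)) — i.e. a generalized confluence (Geach) condition.
A: fails — aRc but no w with aR²w and cRw.
B: fails — sRw but no w* with sR²w* and wRw*.
C: satisfies the condition.
D: satisfies the condition.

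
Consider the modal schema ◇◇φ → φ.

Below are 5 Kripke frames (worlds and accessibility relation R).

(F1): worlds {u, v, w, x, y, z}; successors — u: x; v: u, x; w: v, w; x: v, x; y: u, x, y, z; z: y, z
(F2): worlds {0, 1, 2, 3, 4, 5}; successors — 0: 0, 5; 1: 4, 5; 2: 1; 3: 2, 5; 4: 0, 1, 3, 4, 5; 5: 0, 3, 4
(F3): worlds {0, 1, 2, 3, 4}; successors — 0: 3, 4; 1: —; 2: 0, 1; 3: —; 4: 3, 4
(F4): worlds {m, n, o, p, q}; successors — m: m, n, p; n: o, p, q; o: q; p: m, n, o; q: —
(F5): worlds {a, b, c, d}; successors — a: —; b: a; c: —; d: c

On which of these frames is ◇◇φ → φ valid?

Frame correspondent (Sahlqvist): ∀x ∀y (xR²y → ∃w (y = w ∧ x = w)) — i.e. a generalized confluence (Geach) condition.
(F1): fails — uR²v but v ≠ u.
(F2): fails — 0R²3 but 3 ≠ 0.
(F3): fails — 0R²3 but 3 ≠ 0.
(F4): fails — mR²n but n ≠ m.
(F5): holds.
Valid on: (F5).

(F5)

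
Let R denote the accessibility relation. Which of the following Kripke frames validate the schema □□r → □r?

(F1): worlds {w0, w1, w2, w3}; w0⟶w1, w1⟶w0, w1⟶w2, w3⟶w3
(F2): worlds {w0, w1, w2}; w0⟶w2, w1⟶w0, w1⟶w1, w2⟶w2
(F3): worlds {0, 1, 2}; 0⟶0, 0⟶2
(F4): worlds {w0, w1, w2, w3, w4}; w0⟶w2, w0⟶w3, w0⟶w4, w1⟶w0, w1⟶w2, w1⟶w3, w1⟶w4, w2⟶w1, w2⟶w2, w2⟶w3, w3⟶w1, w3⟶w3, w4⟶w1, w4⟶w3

Frame correspondent (Sahlqvist): ∀x ∀y (Rxy → ∃z (Rxz ∧ Rzy)) — i.e. density.
(F1): fails — Rw1w2 but no z with Rw1z and Rzw2.
(F2): satisfies the condition.
(F3): satisfies the condition.
(F4): fails — Rw1w0 but no z with Rw1z and Rzw0.

(F2), (F3)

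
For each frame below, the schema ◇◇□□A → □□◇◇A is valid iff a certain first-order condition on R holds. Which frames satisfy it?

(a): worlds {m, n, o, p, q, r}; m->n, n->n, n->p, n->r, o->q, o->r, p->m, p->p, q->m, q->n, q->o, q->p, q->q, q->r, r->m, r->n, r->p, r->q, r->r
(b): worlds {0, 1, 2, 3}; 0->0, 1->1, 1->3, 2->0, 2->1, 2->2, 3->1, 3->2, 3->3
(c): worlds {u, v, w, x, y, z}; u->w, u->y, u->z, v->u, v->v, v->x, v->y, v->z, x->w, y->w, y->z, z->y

(a)

The schema corresponds to a generalized confluence (Geach) condition: ∀x ∀y ∀z ((xR²y ∧ xR²z) → ∃w (yR²w ∧ zR²w)).
(a): ✓.
(b): fails — 2R²0, 2R²1 but no w with 0R²w and 1R²w.
(c): fails — uR²w, uR²w but no t with wR²t and wR²t.
Valid on: (a).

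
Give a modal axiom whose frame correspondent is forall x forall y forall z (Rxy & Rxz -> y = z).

◇q → □q

A defining formula is ◇q → □q (the CD axiom).
Suppose ◇q→□q is valid. Take Rxy, Rxz and set V(q)={y}. Then ◇q at x, so □q at x, so q at z, i.e. z=y.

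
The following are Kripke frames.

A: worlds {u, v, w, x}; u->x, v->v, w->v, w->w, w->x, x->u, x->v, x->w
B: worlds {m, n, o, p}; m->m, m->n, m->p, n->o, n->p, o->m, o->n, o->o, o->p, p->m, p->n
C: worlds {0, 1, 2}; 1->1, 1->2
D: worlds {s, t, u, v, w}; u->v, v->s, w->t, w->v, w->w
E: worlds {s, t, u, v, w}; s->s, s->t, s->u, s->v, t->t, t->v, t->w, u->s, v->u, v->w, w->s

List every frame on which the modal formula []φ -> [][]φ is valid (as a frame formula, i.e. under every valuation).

C

The schema corresponds to transitivity: forall x forall y forall z (Rxy & Ryz -> Rxz).
A: fails — Rxw and Rwx but not Rxx.
B: fails — Rpm and Rmp but not Rpp.
C: condition met.
D: fails — Ruv and Rvs but not Rus.
E: fails — Rtv and Rvu but not Rtu.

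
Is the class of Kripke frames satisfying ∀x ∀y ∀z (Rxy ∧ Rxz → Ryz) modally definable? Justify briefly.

Yes: it is the Euclidean property, defined by the 5 schema ◇p → □◇p.

Definable; ◇p → □◇p defines it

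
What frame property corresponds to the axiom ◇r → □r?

Suppose ◇r→□r is valid. Take Rxy, Rxz and set V(r)={y}. Then ◇r at x, so □r at x, so r at z, i.e. z=y.
The converse is a direct semantic check.
So the correspondent is partial functionality.

partial functionality: ∀x ∀y ∀z (Rxy ∧ Rxz → y = z)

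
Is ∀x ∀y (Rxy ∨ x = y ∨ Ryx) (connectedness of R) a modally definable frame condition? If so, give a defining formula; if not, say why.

Not modally definable

Modal frame validity is preserved under disjoint unions.
Take 4 disjoint single-world reflexive frames: each is trivially connected, but their disjoint union has 4 worlds with no edge between distinct components, so it is not connected.
So the class is not modally definable.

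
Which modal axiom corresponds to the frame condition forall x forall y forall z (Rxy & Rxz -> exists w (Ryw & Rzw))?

This is convergence; the standard corresponding axiom is .2: ◇□q → □◇q.

◇□q → □◇q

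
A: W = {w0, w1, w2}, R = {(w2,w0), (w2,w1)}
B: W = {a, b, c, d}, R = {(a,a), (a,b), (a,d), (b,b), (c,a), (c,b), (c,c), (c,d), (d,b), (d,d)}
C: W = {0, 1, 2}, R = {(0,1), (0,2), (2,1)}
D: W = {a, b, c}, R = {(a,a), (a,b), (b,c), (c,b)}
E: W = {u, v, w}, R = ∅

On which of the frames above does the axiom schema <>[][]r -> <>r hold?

Frame correspondent (Sahlqvist): forall x forall y (xRy -> exists w (y R^2 w & xRw)) — i.e. a generalized confluence (Geach) condition.
A: fails — w2Rw0 but no w with w0R²w and w2Rw.
B: ✓.
C: fails — 0R1 but no w with 1R²w and 0Rw.
D: ✓.
E: ✓.

B, D, E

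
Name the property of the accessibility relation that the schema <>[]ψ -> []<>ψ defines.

Convergence

Suppose ◇□ψ→□◇ψ is valid. Take Rxy, Rxz and set V(ψ)={w : Ryw}. Then □ψ at y so ◇□ψ at x, so □◇ψ at x, so ◇ψ at z, giving w with Rzw and Ryw.
Conversely, on a frame with convergence the schema holds at every world under every valuation.
Frame condition: forall x forall y forall z (Rxy & Rxz -> exists w (Ryw & Rzw)).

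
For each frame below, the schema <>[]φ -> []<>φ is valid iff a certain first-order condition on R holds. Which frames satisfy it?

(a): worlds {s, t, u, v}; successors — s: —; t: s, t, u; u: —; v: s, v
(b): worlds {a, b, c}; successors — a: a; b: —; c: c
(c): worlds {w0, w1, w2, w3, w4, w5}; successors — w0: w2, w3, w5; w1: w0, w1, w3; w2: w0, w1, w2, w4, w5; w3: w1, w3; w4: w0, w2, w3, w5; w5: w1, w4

(b)

Frame correspondent (Sahlqvist): forall x forall y forall z (Rxy & Rxz -> exists w (Ryw & Rzw)) — i.e. convergence.
(a): fails — Rts and Rts but s and s have no common successor.
(b): condition met.
(c): fails — Rw2w4 and Rw2w5 but w4 and w5 have no common successor.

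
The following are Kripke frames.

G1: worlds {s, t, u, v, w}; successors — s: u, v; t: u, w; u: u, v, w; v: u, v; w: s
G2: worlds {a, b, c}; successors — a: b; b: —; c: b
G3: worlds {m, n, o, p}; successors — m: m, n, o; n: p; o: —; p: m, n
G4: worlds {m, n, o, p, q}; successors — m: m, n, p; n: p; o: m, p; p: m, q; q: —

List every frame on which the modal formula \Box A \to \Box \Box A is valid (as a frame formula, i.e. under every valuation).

G2

Frame correspondent (Sahlqvist): \forall x \forall y \forall z (Rxy \wedge Ryz \to Rxz) — i.e. transitivity.
G1: fails — Ruw and Rws but not Rus.
G2: ✓.
G3: fails — Rpm and Rmo but not Rpo.
G4: fails — Rom and Rmn but not Ron.
Valid on: G2.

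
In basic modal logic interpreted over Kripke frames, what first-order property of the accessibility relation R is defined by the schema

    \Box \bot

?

□⊥ is valid iff no world has any successor (otherwise □⊥ fails at any world with one).

emptiness of R: \forall x \forall y \neg Rxy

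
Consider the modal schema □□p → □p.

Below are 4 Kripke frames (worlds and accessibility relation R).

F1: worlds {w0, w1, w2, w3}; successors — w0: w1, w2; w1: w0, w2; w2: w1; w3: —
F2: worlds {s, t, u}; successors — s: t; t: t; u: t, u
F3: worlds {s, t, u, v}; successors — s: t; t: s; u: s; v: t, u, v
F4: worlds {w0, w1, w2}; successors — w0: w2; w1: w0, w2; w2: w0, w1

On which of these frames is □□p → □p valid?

F2

This is the axiom for density; its first-order frame correspondent is ∀x ∀y (Rxy → ∃z (Rxz ∧ Rzy)).
F1: fails — Rw1w0 but no z with Rw1z and Rzw0.
F2: satisfies the condition.
F3: fails — Rus but no z with Ruz and Rzs.
F4: fails — Rw0w2 but no z with Rw0z and Rzw2.
Valid on: F2.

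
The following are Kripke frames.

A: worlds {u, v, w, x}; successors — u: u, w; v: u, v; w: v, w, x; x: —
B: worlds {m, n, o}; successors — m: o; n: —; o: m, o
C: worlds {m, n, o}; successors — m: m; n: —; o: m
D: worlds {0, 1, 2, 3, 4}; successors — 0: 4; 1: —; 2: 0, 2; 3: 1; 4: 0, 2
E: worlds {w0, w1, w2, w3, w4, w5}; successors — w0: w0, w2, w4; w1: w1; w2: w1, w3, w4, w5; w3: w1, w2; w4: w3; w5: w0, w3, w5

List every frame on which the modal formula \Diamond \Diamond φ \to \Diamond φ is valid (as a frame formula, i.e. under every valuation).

C

This is the axiom for transitivity; its first-order frame correspondent is \forall x \forall y \forall z (Rxy \wedge Ryz \to Rxz).
A: fails — Ruw and Rwx but not Rux.
B: fails — Rmo and Rom but not Rmm.
C: condition met.
D: fails — R04 and R40 but not R00.
E: fails — Rw0w4 and Rw4w3 but not Rw0w3.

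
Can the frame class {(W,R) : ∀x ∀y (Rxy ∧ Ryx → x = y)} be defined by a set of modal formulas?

If a class were modally definable it would be closed under surjective bounded morphisms (Goldblatt–Thomason).
The 4-cycle (worlds 0,1,2,3 with 0→1→2→3→0) is antisymmetric. Sending even-indexed worlds to • and odd-indexed worlds to ∘ is a surjective bounded morphism onto the two-world frame with •↔∘, which is not antisymmetric.
Hence antisymmetry is not modally definable.

Not modally definable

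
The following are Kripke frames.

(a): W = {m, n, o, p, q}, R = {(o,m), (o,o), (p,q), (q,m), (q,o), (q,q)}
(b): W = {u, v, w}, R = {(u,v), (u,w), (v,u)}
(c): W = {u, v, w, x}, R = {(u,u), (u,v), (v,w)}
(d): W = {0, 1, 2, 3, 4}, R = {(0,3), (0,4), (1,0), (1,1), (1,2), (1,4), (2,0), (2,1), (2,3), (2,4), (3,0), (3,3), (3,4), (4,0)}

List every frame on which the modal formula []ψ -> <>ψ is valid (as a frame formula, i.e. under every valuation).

Frame correspondent (Sahlqvist): forall x exists y Rxy — i.e. seriality.
(a): fails — world m has no successor.
(b): fails — world w has no successor.
(c): fails — world w has no successor.
(d): holds.

(d)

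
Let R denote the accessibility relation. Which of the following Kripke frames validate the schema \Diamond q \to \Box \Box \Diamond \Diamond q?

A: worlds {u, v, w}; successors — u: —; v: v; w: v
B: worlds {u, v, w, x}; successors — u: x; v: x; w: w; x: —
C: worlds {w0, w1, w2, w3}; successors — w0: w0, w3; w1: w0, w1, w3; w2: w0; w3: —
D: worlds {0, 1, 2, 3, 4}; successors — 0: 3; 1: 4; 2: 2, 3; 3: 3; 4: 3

A, B

The schema corresponds to a generalized confluence (Geach) condition: \forall x \forall y \forall z ((xRy \wedge x R^2 z) \to \exists w (y = w \wedge z R^2 w)).
A: satisfies the condition.
B: satisfies the condition.
C: fails — w0Rw0, w0R²w3 but no w with w0=w and w3R²w.
D: fails — 1R4, 1R²3 but no w with 4=w and 3R²w.
Valid on: A, B.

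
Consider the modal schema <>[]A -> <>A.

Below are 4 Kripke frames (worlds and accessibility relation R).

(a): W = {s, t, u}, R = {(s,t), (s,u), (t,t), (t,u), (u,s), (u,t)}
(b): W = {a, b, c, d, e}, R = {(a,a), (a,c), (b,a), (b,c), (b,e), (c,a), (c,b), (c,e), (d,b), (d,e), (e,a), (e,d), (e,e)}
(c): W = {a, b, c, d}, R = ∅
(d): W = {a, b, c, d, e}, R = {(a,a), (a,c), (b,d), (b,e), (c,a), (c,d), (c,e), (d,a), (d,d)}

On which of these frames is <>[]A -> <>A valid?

(a), (b), (c)

The schema corresponds to a generalized confluence (Geach) condition: forall x forall y (xRy -> exists w (yRw & xRw)).
(a): holds.
(b): holds.
(c): holds.
(d): fails — bRe but no w with eRw and bRw.
Valid on: (a), (b), (c).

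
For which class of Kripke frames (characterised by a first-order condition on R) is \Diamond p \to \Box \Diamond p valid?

the Euclidean property

Suppose ◇p→□◇p is valid. Take Rxy, Rxz and set V(p)={y}. Then ◇p at x, so □◇p at x, so ◇p at z, so some w with Rzw has p; w=y, i.e. Rzy. By symmetry of the argument, Ryz.
The converse is a direct semantic check.
So the correspondent is the Euclidean property.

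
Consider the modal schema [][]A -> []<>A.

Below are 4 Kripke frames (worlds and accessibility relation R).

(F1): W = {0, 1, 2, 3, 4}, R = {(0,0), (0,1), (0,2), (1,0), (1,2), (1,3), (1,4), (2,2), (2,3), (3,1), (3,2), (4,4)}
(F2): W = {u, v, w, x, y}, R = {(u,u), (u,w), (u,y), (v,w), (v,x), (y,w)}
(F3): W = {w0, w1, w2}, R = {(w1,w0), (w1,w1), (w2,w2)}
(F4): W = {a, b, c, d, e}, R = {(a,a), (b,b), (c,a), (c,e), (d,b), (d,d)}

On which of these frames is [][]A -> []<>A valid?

The schema corresponds to a generalized confluence (Geach) condition: forall x forall z (xRz -> exists w (x R^2 w & zRw)).
(F1): ✓.
(F2): fails — uRw but no t with uR²t and wRt.
(F3): fails — w1Rw0 but no w with w1R²w and w0Rw.
(F4): fails — cRe but no w with cR²w and eRw.
Valid on: (F1).

(F1)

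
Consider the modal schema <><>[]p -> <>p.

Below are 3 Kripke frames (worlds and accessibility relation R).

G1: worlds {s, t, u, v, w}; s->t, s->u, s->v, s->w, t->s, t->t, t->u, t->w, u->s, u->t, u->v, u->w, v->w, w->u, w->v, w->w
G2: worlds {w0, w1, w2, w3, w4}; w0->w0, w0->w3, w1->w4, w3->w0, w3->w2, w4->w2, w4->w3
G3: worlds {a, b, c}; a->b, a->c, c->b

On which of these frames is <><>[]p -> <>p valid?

G1

This is the axiom for a generalized confluence (Geach) condition; its first-order frame correspondent is forall x forall y (x R^2 y -> exists w (yRw & xRw)).
G1: condition met.
G2: fails — w0R²w2 but no w with w2Rw and w0Rw.
G3: fails — aR²b but no w with bRw and aRw.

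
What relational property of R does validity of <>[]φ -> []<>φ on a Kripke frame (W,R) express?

convergence

Suppose ◇□φ→□◇φ is valid. Take Rxy, Rxz and set V(φ)={w : Ryw}. Then □φ at y so ◇□φ at x, so □◇φ at x, so ◇φ at z, giving w with Rzw and Ryw.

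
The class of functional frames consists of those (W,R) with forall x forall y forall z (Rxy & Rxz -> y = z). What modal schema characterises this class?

◇r → □r

This is partial functionality; the standard corresponding axiom is CD: ◇r → □r.
Suppose ◇r→□r is valid. Take Rxy, Rxz and set V(r)={y}. Then ◇r at x, so □r at x, so r at z, i.e. z=y.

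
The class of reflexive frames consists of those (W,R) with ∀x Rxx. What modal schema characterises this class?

□p → p

The condition is reflexivity. The T schema □p → p defines it.
Suppose □p→p is valid. At any x set V(p)={w : Rxw}. Then □p holds at x, so p holds at x, i.e. Rxx.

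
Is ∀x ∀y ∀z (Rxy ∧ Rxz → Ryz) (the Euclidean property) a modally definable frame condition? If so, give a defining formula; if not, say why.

This is a Sahlqvist condition; the 5 axiom ◇q → □◇q defines it.
Suppose ◇q→□◇q is valid. Take Rxy, Rxz and set V(q)={y}. Then ◇q at x, so □◇q at x, so ◇q at z, so some w with Rzw has q; w=y, i.e. Rzy. By symmetry of the argument, Ryz.

Yes — defined by ◇q → □◇q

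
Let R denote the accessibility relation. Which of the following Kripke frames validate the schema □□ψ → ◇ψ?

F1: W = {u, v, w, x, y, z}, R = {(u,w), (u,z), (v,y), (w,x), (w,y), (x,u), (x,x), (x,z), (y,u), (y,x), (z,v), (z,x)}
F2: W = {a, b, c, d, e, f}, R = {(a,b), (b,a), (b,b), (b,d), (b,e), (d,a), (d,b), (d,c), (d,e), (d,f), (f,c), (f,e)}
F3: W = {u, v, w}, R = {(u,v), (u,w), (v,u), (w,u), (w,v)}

none

This is the axiom for a generalized confluence (Geach) condition; its first-order frame correspondent is ∀x ∃w (xR²w ∧ xRw).
F1: fails — at u but no t with uR²t and uRt.
F2: fails — at c but no w with cR²w and cRw.
F3: fails — at v but no t with vR²t and vRt.
Valid on no frame.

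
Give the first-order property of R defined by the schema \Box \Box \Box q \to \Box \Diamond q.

This is a Sahlqvist (Geach-type) schema ◇^0□^3q → □^1◇^1q.
First-order correspondent: \forall x \forall z (xRz \to \exists w (x R^3 w \wedge zRw)).

\forall x \forall z (xRz \to \exists w (x R^3 w \wedge zRw))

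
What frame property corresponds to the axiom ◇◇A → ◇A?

transitivity

This is a form of the 4 axiom.
It corresponds to transitivity: ∀x ∀y ∀z (Rxy ∧ Ryz → Rxz).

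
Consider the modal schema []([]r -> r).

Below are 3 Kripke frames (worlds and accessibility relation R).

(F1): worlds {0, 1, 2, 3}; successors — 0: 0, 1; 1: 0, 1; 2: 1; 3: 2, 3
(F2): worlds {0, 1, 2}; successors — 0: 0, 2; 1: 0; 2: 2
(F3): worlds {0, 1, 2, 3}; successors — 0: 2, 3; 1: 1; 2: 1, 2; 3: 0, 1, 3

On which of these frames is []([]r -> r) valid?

The schema corresponds to shift-reflexivity: forall x forall y (Rxy -> Ryy).
(F1): fails — R32 but not R22.
(F2): satisfies the condition.
(F3): fails — R30 but not R00.

(F2)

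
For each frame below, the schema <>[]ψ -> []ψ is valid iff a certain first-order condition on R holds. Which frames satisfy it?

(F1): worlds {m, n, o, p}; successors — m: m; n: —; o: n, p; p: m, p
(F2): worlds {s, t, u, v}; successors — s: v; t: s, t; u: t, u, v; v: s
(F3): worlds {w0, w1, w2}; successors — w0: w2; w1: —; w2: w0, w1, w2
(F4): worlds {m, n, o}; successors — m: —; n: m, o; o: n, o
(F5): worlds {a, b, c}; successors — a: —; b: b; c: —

Frame correspondent (Sahlqvist): forall x forall y forall z ((xRy & xRz) -> exists w (yRw & z = w)) — i.e. a generalized confluence (Geach) condition.
(F1): fails — oRn, oRn but no w with nRw and n=w.
(F2): fails — sRv, sRv but no w with vRw and v=w.
(F3): fails — w2Rw0, w2Rw0 but no w with w0Rw and w0=w.
(F4): fails — nRm, nRm but no w with mRw and m=w.
(F5): condition met.

(F5)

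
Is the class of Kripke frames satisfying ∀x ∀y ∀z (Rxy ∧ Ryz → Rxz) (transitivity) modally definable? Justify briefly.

Yes, by □p → □□p

This is a Sahlqvist condition; the 4 axiom □p → □□p defines it.
Suppose □p→□□p is valid. Take Rxy, Ryz and set V(p)={w : Rxw}. Then □p at x, so □□p at x, so □p at y, so p at z, i.e. Rxz.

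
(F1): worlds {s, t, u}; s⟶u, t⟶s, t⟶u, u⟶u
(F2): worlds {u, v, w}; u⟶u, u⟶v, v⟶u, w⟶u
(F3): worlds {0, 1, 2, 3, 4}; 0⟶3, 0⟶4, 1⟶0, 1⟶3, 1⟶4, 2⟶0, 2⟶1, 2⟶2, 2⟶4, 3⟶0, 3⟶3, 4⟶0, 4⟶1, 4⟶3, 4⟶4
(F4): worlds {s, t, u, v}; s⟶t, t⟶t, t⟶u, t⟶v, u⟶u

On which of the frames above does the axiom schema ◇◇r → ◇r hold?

The schema corresponds to transitivity: ∀x ∀y ∀z (Rxy ∧ Ryz → Rxz).
(F1): satisfies the condition.
(F2): fails — Rvu and Ruv but not Rvv.
(F3): fails — R04 and R40 but not R00.
(F4): fails — Rst and Rtv but not Rsv.

(F1)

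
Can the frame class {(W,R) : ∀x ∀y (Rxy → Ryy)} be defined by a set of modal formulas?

Yes — defined by □(□p → p)

The condition is shift-reflexivity. A defining modal formula is □(□p → p).
Suppose □(□p→p) is valid. Take Rxy and set V(p)={w : Ryw}. Then at y, □p holds; since □(□p→p) at x, □p→p at y, so p at y, i.e. Ryy.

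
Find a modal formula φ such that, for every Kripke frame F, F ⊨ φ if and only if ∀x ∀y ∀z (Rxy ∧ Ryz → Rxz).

A defining formula is □ψ → □□ψ (the 4 axiom).
Suppose □ψ→□□ψ is valid. Take Rxy, Ryz and set V(ψ)={w : Rxw}. Then □ψ at x, so □□ψ at x, so □ψ at y, so ψ at z, i.e. Rxz.

□ψ → □□ψ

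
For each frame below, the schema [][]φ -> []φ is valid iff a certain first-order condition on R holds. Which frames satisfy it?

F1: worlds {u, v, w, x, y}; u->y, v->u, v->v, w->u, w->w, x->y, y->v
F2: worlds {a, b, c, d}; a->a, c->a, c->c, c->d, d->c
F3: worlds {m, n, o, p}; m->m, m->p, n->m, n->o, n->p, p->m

The schema corresponds to density: forall x forall y (Rxy -> exists z (Rxz & Rzy)).
F1: fails — Ruy but no z with Ruz and Rzy.
F2: holds.
F3: fails — Rno but no z with Rnz and Rzo.

F2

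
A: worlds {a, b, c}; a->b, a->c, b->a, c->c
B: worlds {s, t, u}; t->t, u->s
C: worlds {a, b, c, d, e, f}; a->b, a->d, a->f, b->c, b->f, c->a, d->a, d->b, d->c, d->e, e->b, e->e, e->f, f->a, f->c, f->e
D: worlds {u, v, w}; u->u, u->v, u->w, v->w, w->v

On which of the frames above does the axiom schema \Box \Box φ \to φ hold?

A, D

The schema corresponds to a generalized confluence (Geach) condition: \forall x \exists w (x R^2 w \wedge x = w).
A: ✓.
B: fails — at s but no w with sR²w and s=w.
C: fails — at b but no w with bR²w and b=w.
D: ✓.
Valid on: A, D.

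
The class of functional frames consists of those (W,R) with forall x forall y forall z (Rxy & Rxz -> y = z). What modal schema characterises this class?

The condition is partial functionality. The CD schema ◇r → □r defines it.
Suppose ◇r→□r is valid. Take Rxy, Rxz and set V(r)={y}. Then ◇r at x, so □r at x, so r at z, i.e. z=y.

◇r → □r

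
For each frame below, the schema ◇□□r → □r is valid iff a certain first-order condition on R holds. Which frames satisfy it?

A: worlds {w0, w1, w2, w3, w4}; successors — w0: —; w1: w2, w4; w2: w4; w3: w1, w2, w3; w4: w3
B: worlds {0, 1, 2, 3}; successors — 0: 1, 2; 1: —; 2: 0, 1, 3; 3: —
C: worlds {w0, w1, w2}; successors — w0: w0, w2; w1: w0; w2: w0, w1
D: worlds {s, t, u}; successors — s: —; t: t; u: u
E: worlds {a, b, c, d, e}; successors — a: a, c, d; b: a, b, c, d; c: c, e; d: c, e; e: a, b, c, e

The schema corresponds to a generalized confluence (Geach) condition: ∀x ∀y ∀z ((xRy ∧ xRz) → ∃w (yR²w ∧ z = w)).
A: fails — w1Rw2, w1Rw2 but no w with w2R²w and w2=w.
B: fails — 0R1, 0R1 but no w with 1R²w and 1=w.
C: fails — w2Rw1, w2Rw1 but no w with w1R²w and w1=w.
D: ✓.
E: fails — aRc, aRd but no w with cR²w and d=w.
Valid on: D.

D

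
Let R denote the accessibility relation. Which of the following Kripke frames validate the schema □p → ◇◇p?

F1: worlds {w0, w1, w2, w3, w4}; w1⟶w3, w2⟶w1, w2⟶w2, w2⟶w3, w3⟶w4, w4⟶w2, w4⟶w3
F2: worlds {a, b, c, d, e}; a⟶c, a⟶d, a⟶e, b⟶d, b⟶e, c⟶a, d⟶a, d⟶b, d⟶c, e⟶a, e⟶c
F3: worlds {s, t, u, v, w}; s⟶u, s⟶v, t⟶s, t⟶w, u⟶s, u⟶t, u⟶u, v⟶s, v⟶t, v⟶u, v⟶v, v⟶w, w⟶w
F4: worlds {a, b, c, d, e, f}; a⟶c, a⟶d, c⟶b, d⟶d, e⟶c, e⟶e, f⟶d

F3

This is the axiom for a generalized confluence (Geach) condition; its first-order frame correspondent is ∀x ∃w (xRw ∧ xR²w).
F1: fails — at w0 but no w with w0Rw and w0R²w.
F2: fails — at b but no w with bRw and bR²w.
F3: condition met.
F4: fails — at b but no w with bRw and bR²w.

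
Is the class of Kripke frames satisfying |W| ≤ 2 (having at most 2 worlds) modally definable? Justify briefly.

Not modally definable

Modal frame validity is preserved under disjoint unions.
Any modal formula valid on each of 3 disjoint one-world frames is valid on their disjoint union (validity is preserved under disjoint unions). Each one-world frame has |W|=1≤2, but the union has |W|=3.
So the class is not modally definable.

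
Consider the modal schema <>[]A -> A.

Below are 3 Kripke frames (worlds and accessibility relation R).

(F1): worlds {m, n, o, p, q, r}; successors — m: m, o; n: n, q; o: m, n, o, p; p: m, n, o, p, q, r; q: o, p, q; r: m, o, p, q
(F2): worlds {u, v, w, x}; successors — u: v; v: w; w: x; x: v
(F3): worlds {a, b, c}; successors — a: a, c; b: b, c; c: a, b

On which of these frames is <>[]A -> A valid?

(F3)

Frame correspondent (Sahlqvist): forall x forall y (Rxy -> Ryx) — i.e. symmetry.
(F1): fails — Ron but not Rno.
(F2): fails — Ruv but not Rvu.
(F3): satisfies the condition.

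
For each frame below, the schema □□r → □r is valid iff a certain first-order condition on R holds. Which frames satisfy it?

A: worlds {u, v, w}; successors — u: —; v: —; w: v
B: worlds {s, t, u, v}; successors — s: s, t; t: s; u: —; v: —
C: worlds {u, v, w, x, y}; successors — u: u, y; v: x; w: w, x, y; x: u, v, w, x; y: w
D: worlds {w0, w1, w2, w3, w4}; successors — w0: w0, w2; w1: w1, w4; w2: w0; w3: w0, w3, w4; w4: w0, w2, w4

This is the axiom for density; its first-order frame correspondent is ∀x ∀y (Rxy → ∃z (Rxz ∧ Rzy)).
A: fails — Rwv but no z with Rwz and Rzv.
B: holds.
C: holds.
D: holds.

B, C, D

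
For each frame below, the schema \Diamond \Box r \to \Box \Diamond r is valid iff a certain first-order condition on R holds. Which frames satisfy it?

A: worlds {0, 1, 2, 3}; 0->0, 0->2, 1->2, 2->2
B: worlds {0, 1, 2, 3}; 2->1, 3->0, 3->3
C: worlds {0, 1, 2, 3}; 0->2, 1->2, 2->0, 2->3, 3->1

A

The schema corresponds to convergence: \forall x \forall y \forall z (Rxy \wedge Rxz \to \exists w (Ryw \wedge Rzw)).
A: ✓.
B: fails — R21 and R21 but 1 and 1 have no common successor.
C: fails — R23 and R20 but 3 and 0 have no common successor.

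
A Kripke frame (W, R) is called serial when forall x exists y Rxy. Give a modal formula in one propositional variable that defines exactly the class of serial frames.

A defining formula is □r → ◇r (the D axiom).
Suppose □r→◇r is valid. At any x set V(r)=W. Then □r at x, so ◇r at x, so x has a successor.

□r → ◇r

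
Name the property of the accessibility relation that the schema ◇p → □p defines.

Suppose ◇p→□p is valid. Take Rxy, Rxz and set V(p)={y}. Then ◇p at x, so □p at x, so p at z, i.e. z=y.
The converse is a direct semantic check.
Frame condition: ∀x ∀y ∀z (Rxy ∧ Rxz → y = z).

partial functionality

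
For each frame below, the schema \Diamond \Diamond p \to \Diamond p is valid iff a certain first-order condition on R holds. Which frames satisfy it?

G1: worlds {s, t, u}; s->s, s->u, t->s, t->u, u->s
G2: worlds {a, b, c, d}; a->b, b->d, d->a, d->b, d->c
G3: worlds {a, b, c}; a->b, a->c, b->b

The schema corresponds to transitivity: \forall x \forall y \forall z (Rxy \wedge Ryz \to Rxz).
G1: fails — Rus and Rsu but not Ruu.
G2: fails — Rab and Rbd but not Rad.
G3: condition met.

G3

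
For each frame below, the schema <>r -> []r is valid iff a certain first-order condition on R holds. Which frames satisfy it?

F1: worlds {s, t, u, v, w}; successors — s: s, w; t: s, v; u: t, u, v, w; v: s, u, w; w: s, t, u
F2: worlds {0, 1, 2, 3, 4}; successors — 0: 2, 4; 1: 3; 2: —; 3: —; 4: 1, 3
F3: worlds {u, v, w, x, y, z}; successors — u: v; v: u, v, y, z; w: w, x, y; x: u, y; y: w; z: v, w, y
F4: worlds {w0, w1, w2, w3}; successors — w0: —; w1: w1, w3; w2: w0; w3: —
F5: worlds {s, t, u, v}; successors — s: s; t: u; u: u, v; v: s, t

none

This is the axiom for partial functionality; its first-order frame correspondent is forall x forall y forall z (Rxy & Rxz -> y = z).
F1: fails — s sees both s and w.
F2: fails — 0 sees both 2 and 4.
F3: fails — v sees both u and v.
F4: fails — w1 sees both w1 and w3.
F5: fails — u sees both u and v.
Valid on no frame.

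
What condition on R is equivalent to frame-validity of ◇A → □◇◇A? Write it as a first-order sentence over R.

∀x ∀y ∀z ((xRy ∧ xRz) → ∃w (y = w ∧ zR²w))

This is a Sahlqvist (Geach-type) schema ◇^1□^0A → □^1◇^2A.
First-order correspondent: ∀x ∀y ∀z ((xRy ∧ xRz) → ∃w (y = w ∧ zR²w)).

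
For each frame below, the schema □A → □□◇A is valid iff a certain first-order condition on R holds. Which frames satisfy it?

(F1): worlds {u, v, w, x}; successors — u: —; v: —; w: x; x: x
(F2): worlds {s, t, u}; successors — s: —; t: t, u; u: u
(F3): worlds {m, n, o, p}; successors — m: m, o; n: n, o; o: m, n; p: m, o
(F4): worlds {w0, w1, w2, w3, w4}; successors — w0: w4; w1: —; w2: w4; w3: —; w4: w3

(F1), (F2), (F3)

This is the axiom for a generalized confluence (Geach) condition; its first-order frame correspondent is ∀x ∀z (xR²z → ∃w (xRw ∧ zRw)).
(F1): satisfies the condition.
(F2): satisfies the condition.
(F3): satisfies the condition.
(F4): fails — w0R²w3 but no w with w0Rw and w3Rw.
Valid on: (F1), (F2), (F3).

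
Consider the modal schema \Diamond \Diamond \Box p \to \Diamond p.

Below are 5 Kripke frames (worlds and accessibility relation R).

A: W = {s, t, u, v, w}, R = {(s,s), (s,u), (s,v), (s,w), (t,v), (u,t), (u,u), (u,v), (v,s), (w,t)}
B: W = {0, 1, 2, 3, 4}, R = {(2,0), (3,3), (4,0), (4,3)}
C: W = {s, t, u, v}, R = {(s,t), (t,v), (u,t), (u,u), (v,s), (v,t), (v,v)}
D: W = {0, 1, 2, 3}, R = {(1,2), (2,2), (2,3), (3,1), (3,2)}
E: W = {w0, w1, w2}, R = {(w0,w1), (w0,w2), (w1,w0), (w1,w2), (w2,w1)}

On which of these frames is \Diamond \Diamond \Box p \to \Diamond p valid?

This is the axiom for a generalized confluence (Geach) condition; its first-order frame correspondent is \forall x \forall y (x R^2 y \to \exists w (yRw \wedge xRw)).
A: fails — sR²w but no w* with wRw* and sRw*.
B: condition met.
C: fails — tR²s but no w with sRw and tRw.
D: condition met.
E: fails — w1R²w2 but no w with w2Rw and w1Rw.

B, D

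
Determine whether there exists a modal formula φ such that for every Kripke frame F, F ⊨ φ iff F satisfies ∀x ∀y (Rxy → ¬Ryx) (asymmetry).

Not definable by any modal formula

Any modally definable frame class is closed under surjective bounded morphisms.
The 4-cycle (worlds w0,w1,w2,w3 with w0→w1→w2→w3→w0) is asymmetric. Mapping every world to a single reflexive point • is a surjective bounded morphism, and the reflexive point is not asymmetric (R•• but asymmetry requires ¬R••).
Hence asymmetry is not modally definable.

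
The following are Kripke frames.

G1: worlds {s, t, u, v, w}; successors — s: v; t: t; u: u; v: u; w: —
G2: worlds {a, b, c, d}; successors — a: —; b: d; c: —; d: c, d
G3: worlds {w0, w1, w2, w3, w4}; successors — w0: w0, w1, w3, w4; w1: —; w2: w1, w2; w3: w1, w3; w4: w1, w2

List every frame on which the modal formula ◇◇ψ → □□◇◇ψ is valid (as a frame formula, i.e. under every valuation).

G1

This is the axiom for a generalized confluence (Geach) condition; its first-order frame correspondent is ∀x ∀y ∀z ((xR²y ∧ xR²z) → ∃w (y = w ∧ zR²w)).
G1: ✓.
G2: fails — bR²c, bR²c but no w with c=w and cR²w.
G3: fails — w0R²w0, w0R²w1 but no w with w0=w and w1R²w.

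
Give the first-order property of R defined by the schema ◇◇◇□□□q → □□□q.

This is a Sahlqvist (Geach-type) schema ◇^3□^3q → □^3◇^0q.
Minimal-valuation argument: fix x; take any y with xR^3y and any z with xR^3z. Set V(q) to the set of worlds R-reachable from y in exactly 3 steps. Then □^3q holds at y, so the antecedent holds at x; validity forces ◇^0q at z, giving a w with zR^0w and yR^3w.
First-order correspondent: ∀x ∀y ∀z ((xR³y ∧ xR³z) → ∃w (yR³w ∧ z = w)).

∀x ∀y ∀z ((xR³y ∧ xR³z) → ∃w (yR³w ∧ z = w))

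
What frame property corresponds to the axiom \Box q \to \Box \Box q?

Suppose □q→□□q is valid. Take Rxy, Ryz and set V(q)={w : Rxw}. Then □q at x, so □□q at x, so □q at y, so q at z, i.e. Rxz.

transitivity: \forall x \forall y \forall z (Rxy \wedge Ryz \to Rxz)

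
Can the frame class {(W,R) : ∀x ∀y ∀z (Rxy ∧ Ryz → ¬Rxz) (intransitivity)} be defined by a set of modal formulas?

No

If a class were modally definable it would be closed under surjective bounded morphisms (Goldblatt–Thomason).
The 3-cycle (worlds a,b,c with a→b→c→a) is intransitive. Mapping every world to a single reflexive point • is a surjective bounded morphism; the reflexive point is not intransitive (R••∧R•• but R••).
So no modal formula (or set of formulas) defines exactly the intransitive frames.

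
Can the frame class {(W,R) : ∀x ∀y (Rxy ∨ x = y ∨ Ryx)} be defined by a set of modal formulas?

Any modally definable frame class is closed under disjoint unions.
Take 4 disjoint single-world reflexive frames: each is trivially connected, but their disjoint union has 4 worlds with no edge between distinct components, so it is not connected.
So the class is not modally definable.

Not definable by any modal formula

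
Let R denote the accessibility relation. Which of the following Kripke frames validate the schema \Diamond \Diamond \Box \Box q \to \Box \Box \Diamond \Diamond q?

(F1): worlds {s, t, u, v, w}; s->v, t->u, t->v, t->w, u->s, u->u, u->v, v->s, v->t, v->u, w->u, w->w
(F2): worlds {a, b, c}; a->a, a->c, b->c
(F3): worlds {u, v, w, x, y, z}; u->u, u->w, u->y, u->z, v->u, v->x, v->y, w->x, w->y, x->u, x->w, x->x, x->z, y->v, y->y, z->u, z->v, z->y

This is the axiom for a generalized confluence (Geach) condition; its first-order frame correspondent is \forall x \forall y \forall z ((x R^2 y \wedge x R^2 z) \to \exists w (y R^2 w \wedge z R^2 w)).
(F1): holds.
(F2): fails — aR²a, aR²c but no w with aR²w and cR²w.
(F3): holds.

(F1), (F3)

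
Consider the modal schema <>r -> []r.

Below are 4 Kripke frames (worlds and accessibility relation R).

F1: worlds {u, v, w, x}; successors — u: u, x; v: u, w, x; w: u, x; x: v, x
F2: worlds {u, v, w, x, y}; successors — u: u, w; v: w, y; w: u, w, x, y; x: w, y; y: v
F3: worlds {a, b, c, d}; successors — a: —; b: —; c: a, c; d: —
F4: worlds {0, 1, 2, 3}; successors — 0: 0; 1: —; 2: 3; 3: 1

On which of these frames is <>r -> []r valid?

F4

This is the axiom for partial functionality; its first-order frame correspondent is forall x forall y forall z (Rxy & Rxz -> y = z).
F1: fails — u sees both u and x.
F2: fails — u sees both u and w.
F3: fails — c sees both a and c.
F4: holds.
Valid on: F4.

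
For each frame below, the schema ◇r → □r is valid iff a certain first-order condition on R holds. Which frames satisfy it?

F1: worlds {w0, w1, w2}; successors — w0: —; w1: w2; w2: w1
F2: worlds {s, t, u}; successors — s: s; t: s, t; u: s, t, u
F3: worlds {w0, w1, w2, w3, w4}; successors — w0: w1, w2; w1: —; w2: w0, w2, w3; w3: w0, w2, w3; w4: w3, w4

F1

Frame correspondent (Sahlqvist): ∀x ∀y ∀z (Rxy ∧ Rxz → y = z) — i.e. partial functionality.
F1: ✓.
F2: fails — t sees both s and t.
F3: fails — w0 sees both w1 and w2.
Valid on: F1.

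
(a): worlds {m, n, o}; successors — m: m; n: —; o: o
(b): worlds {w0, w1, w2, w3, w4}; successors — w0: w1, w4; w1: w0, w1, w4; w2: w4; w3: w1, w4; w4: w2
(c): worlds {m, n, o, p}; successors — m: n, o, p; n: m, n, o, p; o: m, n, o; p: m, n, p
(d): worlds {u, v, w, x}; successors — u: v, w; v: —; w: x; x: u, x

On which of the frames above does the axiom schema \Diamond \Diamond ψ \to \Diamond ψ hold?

(a)

The schema corresponds to transitivity: \forall x \forall y \forall z (Rxy \wedge Ryz \to Rxz).
(a): satisfies the condition.
(b): fails — Rw0w4 and Rw4w2 but not Rw0w2.
(c): fails — Rom and Rmp but not Rop.
(d): fails — Ruw and Rwx but not Rux.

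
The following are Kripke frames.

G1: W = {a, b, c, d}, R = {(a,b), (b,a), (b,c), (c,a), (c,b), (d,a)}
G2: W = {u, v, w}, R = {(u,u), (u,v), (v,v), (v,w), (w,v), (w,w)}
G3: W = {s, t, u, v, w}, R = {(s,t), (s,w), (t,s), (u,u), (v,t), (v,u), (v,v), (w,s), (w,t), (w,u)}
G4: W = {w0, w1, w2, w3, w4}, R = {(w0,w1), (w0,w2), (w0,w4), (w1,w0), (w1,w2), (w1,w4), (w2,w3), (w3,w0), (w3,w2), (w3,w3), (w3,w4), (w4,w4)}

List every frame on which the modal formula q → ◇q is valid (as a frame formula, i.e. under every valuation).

G2

Frame correspondent (Sahlqvist): ∀x ∃w (x = w ∧ xRw) — i.e. a generalized confluence (Geach) condition.
G1: fails — at a but no w with a=w and aRw.
G2: satisfies the condition.
G3: fails — at s but no w* with s=w* and sRw*.
G4: fails — at w0 but no w with w0=w and w0Rw.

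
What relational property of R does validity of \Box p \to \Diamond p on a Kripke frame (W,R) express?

Suppose □p→◇p is valid. At any x set V(p)=W. Then □p at x, so ◇p at x, so x has a successor.

seriality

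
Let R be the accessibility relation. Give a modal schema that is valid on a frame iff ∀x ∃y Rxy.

This is seriality; the standard corresponding axiom is D: □r → ◇r.
Suppose □r→◇r is valid. At any x set V(r)=W. Then □r at x, so ◇r at x, so x has a successor.

□r → ◇r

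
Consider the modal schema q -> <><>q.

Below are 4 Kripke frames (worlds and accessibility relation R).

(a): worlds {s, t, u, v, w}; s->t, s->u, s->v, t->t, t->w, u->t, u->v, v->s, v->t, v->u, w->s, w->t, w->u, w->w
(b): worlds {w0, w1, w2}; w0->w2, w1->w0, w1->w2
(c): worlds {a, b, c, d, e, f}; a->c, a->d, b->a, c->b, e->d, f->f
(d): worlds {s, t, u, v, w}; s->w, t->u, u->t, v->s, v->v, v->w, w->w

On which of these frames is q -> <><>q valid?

(a)

Frame correspondent (Sahlqvist): forall x exists w (x = w & x R^2 w) — i.e. a generalized confluence (Geach) condition.
(a): holds.
(b): fails — at w0 but no w with w0=w and w0R²w.
(c): fails — at a but no w with a=w and aR²w.
(d): fails — at s but no w* with s=w* and sR²w*.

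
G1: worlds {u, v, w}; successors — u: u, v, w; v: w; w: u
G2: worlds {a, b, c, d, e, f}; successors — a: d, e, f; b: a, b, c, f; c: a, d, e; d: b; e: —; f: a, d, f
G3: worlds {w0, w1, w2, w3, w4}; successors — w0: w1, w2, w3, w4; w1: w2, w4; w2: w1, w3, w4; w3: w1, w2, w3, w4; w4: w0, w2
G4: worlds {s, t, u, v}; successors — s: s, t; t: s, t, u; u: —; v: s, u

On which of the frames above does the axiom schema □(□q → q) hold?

The schema corresponds to shift-reflexivity: ∀x ∀y (Rxy → Ryy).
G1: fails — Ruv but not Rvv.
G2: fails — Rbc but not Rcc.
G3: fails — Rw1w2 but not Rw2w2.
G4: fails — Rvu but not Ruu.
Valid on no frame.

none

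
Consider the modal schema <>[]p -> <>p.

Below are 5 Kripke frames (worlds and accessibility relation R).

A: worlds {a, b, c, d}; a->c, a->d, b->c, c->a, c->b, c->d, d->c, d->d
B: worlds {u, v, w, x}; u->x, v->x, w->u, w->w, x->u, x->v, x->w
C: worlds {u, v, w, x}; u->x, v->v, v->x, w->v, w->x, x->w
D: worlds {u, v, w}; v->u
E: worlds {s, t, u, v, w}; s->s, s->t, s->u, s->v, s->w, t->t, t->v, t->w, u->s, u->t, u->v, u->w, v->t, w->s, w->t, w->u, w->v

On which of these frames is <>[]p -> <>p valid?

This is the axiom for a generalized confluence (Geach) condition; its first-order frame correspondent is forall x forall y (xRy -> exists w (yRw & xRw)).
A: fails — bRc but no w with cRw and bRw.
B: fails — uRx but no t with xRt and uRt.
C: fails — uRx but no t with xRt and uRt.
D: fails — vRu but no t with uRt and vRt.
E: ✓.

E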